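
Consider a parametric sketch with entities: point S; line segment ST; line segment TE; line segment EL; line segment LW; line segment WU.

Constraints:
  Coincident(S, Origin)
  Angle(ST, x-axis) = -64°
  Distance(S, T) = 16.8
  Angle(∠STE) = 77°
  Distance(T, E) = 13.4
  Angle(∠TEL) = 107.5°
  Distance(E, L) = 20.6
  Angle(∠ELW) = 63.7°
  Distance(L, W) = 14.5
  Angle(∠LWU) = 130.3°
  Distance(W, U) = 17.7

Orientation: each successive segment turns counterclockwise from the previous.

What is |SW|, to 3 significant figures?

1.82

S is at the origin; ST runs at -64.0° with length 16.8, so T = (7.36, -15.1). ∠STE = 77.0° gives TE at 39.0° from the x-axis; with |TE| = 13.4, E = (17.8, -6.67). ∠TEL = 107.5° gives EL at 112° from the x-axis; with |EL| = 20.6, L = (10.2, 12.5). ∠ELW = 63.7° gives LW at -132° from the x-axis; with |LW| = 14.5, W = (0.489, 1.76). Then |SW| = |W − S| = 1.82.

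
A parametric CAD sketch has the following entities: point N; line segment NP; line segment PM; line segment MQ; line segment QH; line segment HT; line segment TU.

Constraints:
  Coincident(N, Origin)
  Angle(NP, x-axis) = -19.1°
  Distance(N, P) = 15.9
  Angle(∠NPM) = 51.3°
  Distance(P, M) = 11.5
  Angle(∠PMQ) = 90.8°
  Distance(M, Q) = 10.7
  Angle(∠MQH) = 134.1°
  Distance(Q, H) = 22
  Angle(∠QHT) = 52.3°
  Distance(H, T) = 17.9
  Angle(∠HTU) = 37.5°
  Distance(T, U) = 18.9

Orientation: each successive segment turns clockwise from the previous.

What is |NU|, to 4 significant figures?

9.906

N is at the origin; NP runs at -19.1° with length 15.9, so P = (15.02, -5.203). ∠NPM = 51.3° gives PM at -147.8° from the x-axis; with |PM| = 11.5, M = (5.293, -11.33). ∠PMQ = 90.8° gives MQ at 123.0° from the x-axis; with |MQ| = 10.7, Q = (-0.5342, -2.357). ∠MQH = 134.1° gives QH at 77.10° from the x-axis; with |QH| = 22.0, H = (4.377, 19.09). ∠QHT = 52.3° gives HT at -50.60° from the x-axis; with |HT| = 17.9, T = (15.74, 5.256). ∠HTU = 37.5° gives TU at 166.9° from the x-axis; with |TU| = 18.9, U = (-2.669, 9.539). Then |NU| = |U − N| = 9.906.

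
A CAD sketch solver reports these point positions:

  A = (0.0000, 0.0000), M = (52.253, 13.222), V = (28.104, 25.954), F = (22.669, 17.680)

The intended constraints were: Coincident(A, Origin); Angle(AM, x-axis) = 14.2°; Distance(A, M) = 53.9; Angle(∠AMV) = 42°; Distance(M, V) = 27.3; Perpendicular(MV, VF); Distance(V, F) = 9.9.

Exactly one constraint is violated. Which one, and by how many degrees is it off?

Perpendicular(MV, VF) — off by 5.50°.

A = (0.00, 0.00) ✓; AM at 14.20° ✓; |AM| = 53.90 ✓; ∠AMV = 42.00° ✓; |MV| = 27.30 ✓; ∠(MV, VF) = 84.50° ✗; |VF| = 9.899 ✓.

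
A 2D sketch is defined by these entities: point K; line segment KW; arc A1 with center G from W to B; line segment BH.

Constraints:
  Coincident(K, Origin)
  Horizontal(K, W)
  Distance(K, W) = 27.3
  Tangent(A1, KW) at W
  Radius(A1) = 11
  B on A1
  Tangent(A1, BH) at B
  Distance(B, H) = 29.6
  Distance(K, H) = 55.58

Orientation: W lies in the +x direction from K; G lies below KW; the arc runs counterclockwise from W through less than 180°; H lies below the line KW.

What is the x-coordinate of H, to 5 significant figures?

37.740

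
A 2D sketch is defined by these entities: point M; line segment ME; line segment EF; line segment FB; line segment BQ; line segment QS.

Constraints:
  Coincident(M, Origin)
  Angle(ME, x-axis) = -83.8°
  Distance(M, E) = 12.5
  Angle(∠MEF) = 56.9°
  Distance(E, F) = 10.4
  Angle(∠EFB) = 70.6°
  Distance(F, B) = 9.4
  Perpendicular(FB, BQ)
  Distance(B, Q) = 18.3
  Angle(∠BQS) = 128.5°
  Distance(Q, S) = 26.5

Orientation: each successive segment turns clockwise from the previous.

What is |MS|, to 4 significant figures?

41.48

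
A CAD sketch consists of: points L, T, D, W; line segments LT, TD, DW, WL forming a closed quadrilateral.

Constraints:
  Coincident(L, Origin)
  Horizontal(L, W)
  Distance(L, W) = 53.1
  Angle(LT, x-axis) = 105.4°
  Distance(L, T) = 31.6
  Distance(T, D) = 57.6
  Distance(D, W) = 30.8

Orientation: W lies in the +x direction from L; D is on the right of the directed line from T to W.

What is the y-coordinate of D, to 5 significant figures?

-15.414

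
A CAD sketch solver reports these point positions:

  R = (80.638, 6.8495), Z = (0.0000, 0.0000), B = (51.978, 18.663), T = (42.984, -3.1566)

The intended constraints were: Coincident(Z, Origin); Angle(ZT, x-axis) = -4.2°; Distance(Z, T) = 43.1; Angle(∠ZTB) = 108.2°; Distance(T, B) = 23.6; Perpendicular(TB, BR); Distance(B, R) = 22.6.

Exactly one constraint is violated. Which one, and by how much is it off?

Distance(B, R) = 22.6 — off by 8.40.

Z = (0.00, 0.00) ✓; ZT at -4.200° ✓; |ZT| = 43.10 ✓; ∠ZTB = 108.2° ✓; |TB| = 23.60 ✓; ∠(TB, BR) = 90.00° ✓; |BR| = 31.00 ✗.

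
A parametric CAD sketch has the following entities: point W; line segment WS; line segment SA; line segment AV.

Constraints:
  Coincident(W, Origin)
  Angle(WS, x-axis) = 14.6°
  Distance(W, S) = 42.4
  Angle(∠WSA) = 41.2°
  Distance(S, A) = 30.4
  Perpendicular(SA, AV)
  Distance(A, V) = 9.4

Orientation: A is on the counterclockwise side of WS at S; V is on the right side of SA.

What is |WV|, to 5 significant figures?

37.359

W is at the origin; WS runs at 14.6° with length 42.4, so S = 42.4·(cos 14.6°, sin 14.6°) = (41.031, 10.688). ∠WSA = 41.2°, so SA runs at 14.6° + (180° − 41.2°) = 153.40° from the x-axis; with |SA| = 30.4, A = S + 30.4·(cos 153.40°, sin 153.40°) = (13.849, 24.300). The perpendicularity gives AV at right angles to SA; with |AV| = 9.4 on the right of SA, V = A + 9.4·(0.44776, 0.89415) = (18.058, 32.705). Then |WV| = |V − W| = 37.359.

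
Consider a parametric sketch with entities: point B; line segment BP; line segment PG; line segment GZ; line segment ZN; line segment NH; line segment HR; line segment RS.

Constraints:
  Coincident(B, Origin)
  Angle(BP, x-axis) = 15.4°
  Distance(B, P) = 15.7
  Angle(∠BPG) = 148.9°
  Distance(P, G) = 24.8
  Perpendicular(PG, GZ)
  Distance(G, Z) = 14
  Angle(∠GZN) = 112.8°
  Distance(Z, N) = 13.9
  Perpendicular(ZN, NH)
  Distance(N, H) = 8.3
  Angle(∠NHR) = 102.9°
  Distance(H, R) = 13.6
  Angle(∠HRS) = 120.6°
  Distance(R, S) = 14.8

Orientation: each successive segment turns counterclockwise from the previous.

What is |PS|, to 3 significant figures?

34.8

B is at the origin; BP runs at 15.4° with length 15.7, so P = (15.1, 4.17). ∠BPG = 148.9° gives PG at 46.5° from the x-axis; with |PG| = 24.8, G = (32.2, 22.2). PG is perpendicular to GZ, so GZ runs at 136°; with |GZ| = 14.0, Z = (22.1, 31.8). ∠GZN = 112.8° gives ZN at -156° from the x-axis; with |ZN| = 13.9, N = (9.32, 26.2). ZN ⟂ NH, so NH runs at -66.3°; with |NH| = 8.3, H = (12.7, 18.6). ∠NHR = 102.9° gives HR at 10.8° from the x-axis; with |HR| = 13.6, R = (26.0, 21.2). ∠HRS = 120.6° gives RS at 70.2° from the x-axis; with |RS| = 14.8, S = (31.0, 35.1). Then |PS| = |S − P| = 34.8.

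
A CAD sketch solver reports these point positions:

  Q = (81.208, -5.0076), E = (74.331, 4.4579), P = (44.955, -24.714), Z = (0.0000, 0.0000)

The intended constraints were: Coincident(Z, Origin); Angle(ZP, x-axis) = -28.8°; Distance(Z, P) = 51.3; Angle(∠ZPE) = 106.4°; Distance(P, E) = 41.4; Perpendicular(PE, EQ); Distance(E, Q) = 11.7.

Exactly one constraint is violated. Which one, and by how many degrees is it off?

Perpendicular(PE, EQ) — off by 8.80°.

Z = (0.00, 0.00) ✓; ZP at -28.80° ✓; |ZP| = 51.30 ✓; ∠ZPE = 106.4° ✓; |PE| = 41.40 ✓; ∠(PE, EQ) = 98.80° ✗; |EQ| = 11.70 ✓.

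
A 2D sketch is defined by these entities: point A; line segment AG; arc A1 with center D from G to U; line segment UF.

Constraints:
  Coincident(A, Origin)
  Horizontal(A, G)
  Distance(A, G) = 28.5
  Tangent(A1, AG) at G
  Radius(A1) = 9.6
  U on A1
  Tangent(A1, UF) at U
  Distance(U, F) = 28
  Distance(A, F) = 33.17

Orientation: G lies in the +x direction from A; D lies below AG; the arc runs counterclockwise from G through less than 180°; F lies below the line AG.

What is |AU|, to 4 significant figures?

20.50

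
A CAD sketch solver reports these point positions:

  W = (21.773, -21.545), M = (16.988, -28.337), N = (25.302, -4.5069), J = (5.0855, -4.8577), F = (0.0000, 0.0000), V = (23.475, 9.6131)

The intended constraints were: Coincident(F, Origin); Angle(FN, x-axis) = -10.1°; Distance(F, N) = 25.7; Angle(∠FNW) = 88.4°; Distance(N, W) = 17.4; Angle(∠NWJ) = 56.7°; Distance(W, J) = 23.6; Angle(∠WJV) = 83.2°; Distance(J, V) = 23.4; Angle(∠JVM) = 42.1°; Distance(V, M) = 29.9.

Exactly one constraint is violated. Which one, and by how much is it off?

Distance(V, M) = 29.9 — off by 8.60.

F = (0.00, 0.00) ✓; FN at -10.10° ✓; |FN| = 25.70 ✓; ∠FNW = 88.40° ✓; |NW| = 17.40 ✓; ∠NWJ = 56.70° ✓; |WJ| = 23.60 ✓; ∠WJV = 83.20° ✓; |JV| = 23.40 ✓; ∠JVM = 42.10° ✓; |VM| = 38.50 ✗.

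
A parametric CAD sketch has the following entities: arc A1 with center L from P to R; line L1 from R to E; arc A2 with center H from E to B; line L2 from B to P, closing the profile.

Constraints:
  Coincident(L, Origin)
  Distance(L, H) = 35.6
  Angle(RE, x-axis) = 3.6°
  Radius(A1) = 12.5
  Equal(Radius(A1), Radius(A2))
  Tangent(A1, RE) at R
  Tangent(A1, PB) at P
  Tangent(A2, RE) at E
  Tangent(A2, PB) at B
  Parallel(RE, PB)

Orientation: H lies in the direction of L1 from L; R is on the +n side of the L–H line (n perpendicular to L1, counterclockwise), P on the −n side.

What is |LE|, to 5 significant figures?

37.731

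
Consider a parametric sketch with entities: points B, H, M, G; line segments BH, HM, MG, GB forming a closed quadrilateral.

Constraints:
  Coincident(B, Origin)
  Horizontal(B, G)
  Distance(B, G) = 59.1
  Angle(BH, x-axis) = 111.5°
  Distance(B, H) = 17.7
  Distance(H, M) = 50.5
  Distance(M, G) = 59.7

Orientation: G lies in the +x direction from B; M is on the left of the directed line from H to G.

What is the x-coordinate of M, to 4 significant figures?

29.53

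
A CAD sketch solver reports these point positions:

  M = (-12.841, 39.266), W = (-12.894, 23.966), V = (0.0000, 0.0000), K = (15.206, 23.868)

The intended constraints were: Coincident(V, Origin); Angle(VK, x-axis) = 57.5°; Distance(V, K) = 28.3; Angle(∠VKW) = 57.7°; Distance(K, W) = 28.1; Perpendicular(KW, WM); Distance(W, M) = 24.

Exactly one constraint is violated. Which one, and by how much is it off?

Distance(W, M) = 24 — off by 8.70.

V = (0.00, 0.00) ✓; VK at 57.50° ✓; |VK| = 28.30 ✓; ∠VKW = 57.70° ✓; |KW| = 28.10 ✓; ∠(KW, WM) = 90.00° ✓; |WM| = 15.30 ✗.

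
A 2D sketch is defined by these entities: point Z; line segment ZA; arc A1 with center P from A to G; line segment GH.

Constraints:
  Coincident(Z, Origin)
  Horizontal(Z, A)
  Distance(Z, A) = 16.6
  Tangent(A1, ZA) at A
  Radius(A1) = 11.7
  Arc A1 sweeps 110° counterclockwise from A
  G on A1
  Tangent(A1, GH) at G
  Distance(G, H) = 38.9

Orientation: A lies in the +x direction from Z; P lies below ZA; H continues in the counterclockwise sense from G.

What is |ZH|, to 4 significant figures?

55.57

On A1, A sits at bearing 90° from P; a 110° counterclockwise sweep puts G at bearing 200°, so G = P + 11.7·(cos 200°, sin 200°) = (5.606, -15.70). A1 meets GH tangentially, so PG is at right angles to GH, so GH runs along (−sin 200°, cos 200°); with |GH| = 38.9, H = (18.91, -52.26). Then |ZH| = |H − Z| = 55.57.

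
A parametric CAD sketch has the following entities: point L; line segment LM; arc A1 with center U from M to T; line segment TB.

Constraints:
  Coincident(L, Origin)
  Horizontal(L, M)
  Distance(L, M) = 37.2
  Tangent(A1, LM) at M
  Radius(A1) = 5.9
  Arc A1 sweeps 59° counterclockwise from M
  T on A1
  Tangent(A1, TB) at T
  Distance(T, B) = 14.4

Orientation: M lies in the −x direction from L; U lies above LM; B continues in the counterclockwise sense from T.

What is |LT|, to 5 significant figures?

32.270

L is at the origin; LM is horizontal with |LM| = 37.2 and M on the −x side, so M = (-37.200, 0.0000). Since A1 is tangent to LM there, UM ⟂ LM, so U = M + (0, 5.9) = (-37.200, 5.9000). On A1, M sits at bearing -90° from U; a 59° counterclockwise sweep puts T at bearing -31°, so T = U + 5.9·(cos -31°, sin -31°) = (-32.143, 2.8613). Then |LT| = |T − L| = 32.270.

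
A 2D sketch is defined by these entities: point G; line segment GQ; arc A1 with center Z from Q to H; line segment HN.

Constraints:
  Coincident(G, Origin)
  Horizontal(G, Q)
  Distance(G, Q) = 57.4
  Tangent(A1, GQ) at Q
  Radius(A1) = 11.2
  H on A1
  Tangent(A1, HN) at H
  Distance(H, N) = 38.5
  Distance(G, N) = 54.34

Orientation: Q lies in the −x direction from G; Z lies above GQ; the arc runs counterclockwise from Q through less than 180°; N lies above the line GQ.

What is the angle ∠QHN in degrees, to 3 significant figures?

146°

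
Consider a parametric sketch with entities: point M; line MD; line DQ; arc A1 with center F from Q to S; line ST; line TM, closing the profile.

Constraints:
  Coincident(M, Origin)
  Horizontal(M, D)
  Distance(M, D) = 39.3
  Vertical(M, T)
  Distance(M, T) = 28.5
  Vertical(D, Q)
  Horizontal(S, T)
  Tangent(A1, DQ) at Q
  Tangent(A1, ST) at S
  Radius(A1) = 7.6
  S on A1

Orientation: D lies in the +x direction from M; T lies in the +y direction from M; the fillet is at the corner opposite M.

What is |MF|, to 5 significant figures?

37.970

M is at the origin; MD is horizontal with |MD| = 39.3 and D on the +x side, so D = (39.300, 0.0000). M and T share the same x with |MT| = 28.5 and T on the +y side, so T = (0.0000, 28.500). The virtual corner opposite M is at (39.300, 28.500). Tangency of A1 to DQ means the radius FQ is perpendicular to DQ and tangency of A1 to ST means the radius FS is perpendicular to ST, with radius 7.6, so the center F sits 7.6 in from both sides at F = (31.700, 20.900). Then |MF| = |F − M| = 37.970.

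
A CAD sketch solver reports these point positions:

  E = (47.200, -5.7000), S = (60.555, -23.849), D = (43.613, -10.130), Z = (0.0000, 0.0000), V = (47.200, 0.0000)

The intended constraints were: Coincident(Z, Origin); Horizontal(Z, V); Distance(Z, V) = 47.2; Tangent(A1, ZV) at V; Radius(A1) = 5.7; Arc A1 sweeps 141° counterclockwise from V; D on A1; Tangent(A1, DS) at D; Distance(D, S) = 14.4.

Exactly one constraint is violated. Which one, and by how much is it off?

Distance(D, S) = 14.4 — off by 7.40.

Z = (0.00, 0.00) ✓; Z.y = 0.00, V.y = 0.00 ✓; |ZV| = 47.20 ✓; ∠(EV, VZ) = 90.00° ✓; |EV| = 5.700 ✓; bearing(E→D) − bearing(E→V) = 141.0° ✓; |ED| = 5.700 ✓; ∠(ED, DS) = 90.00° ✓; |DS| = 21.80 ✗.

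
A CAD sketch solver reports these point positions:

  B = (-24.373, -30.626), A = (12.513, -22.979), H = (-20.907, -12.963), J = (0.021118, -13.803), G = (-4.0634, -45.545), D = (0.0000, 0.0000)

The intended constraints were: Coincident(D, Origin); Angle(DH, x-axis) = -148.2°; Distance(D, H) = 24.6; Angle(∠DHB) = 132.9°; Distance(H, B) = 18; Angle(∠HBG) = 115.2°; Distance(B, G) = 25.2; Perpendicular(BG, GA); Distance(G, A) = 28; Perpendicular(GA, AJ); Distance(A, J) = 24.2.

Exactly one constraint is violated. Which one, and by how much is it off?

Distance(A, J) = 24.2 — off by 8.70.

D = (0.00, 0.00) ✓; DH at -148.2° ✓; |DH| = 24.60 ✓; ∠DHB = 132.9° ✓; |HB| = 18.00 ✓; ∠HBG = 115.2° ✓; |BG| = 25.20 ✓; ∠(BG, GA) = 90.00° ✓; |GA| = 28.00 ✓; ∠(GA, AJ) = 90.00° ✓; |AJ| = 15.50 ✗.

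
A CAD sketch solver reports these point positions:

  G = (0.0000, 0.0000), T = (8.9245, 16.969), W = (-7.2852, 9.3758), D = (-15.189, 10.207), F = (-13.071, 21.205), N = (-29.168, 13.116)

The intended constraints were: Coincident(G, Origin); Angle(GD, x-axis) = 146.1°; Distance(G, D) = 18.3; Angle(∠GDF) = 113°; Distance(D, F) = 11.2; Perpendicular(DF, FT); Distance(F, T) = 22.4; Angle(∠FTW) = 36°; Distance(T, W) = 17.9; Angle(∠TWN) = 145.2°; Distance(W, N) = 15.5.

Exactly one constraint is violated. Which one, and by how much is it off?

Distance(W, N) = 15.5 — off by 6.70.

G = (0.00, 0.00) ✓; GD at 146.1° ✓; |GD| = 18.30 ✓; ∠GDF = 113.0° ✓; |DF| = 11.20 ✓; ∠(DF, FT) = 90.00° ✓; |FT| = 22.40 ✓; ∠FTW = 36.00° ✓; |TW| = 17.90 ✓; ∠TWN = 145.2° ✓; |WN| = 22.20 ✗.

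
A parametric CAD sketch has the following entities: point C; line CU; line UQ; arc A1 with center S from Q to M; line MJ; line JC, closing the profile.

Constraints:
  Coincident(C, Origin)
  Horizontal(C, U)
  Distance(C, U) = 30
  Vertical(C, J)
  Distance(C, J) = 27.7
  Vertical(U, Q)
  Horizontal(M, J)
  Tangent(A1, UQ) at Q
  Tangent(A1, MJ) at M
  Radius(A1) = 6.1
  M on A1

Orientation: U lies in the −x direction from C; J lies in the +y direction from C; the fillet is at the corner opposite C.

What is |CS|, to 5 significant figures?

32.214

CJ is vertical with |CJ| = 27.7 and J on the +y side, so J = (0.0000, 27.700). The virtual corner opposite C is at (-30.000, 27.700). A1 meets UQ tangentially, so SQ is at right angles to UQ and tangency of A1 to MJ means the radius SM is perpendicular to MJ, with radius 6.1, so the center S sits 6.1 in from both sides at S = (-23.900, 21.600). Then |CS| = |S − C| = 32.214.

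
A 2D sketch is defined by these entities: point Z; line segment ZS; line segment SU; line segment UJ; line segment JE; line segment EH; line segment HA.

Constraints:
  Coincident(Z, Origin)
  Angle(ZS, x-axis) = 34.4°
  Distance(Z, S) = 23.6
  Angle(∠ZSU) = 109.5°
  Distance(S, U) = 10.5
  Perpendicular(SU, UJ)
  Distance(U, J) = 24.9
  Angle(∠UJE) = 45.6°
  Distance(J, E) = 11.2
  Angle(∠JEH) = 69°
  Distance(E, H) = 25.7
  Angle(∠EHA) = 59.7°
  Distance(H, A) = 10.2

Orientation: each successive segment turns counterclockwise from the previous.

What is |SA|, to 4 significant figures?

29.84

∠JEH = 69.0° gives EH at 80.30° from the x-axis; with |EH| = 25.7, H = (6.671, 36.69). ∠EHA = 59.7° gives HA at -159.4° from the x-axis; with |HA| = 10.2, A = (-2.877, 33.10). Then |SA| = |A − S| = 29.84.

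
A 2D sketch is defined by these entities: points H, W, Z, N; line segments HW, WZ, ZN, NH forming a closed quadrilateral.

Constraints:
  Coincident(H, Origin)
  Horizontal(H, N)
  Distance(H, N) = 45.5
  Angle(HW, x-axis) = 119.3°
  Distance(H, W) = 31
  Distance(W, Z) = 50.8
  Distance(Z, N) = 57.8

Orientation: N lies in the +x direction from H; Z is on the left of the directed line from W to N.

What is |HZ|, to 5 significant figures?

61.296

H is at the origin; H and N share the same y with |HN| = 45.5 and N in +x, so N = (45.5, 0). HW runs at 119.3° with |HW| = 31.0, so W = (-15.171, 27.034). Z is determined by |WZ| = 50.8 and |ZN| = 57.8 together: it lies at the intersection of circle(W, 50.8) and circle(N, 57.8). With |WN| = 66.421, the foot of the radical line on WN is 27.488 from W and the perpendicular offset is √(50.8² − 27.488²) = 42.721. Taking the left-of-WN solution: Z = (27.325, 54.868).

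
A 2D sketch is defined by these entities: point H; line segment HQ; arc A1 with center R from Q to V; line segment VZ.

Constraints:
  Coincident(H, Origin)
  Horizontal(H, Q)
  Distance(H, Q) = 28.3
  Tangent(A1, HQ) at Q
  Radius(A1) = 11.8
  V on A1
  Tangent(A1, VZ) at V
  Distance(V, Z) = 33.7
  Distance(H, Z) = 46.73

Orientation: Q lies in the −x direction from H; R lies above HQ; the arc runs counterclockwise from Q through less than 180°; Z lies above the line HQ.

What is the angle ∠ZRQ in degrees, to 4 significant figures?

156.5°

H is at the origin; HQ is horizontal with |HQ| = 28.3 and Q on the −x side, so Q = (-28.30, 0.000). The tangent condition forces RQ to be normal to HQ, so R = Q + (0, 11.8) = (-28.30, 11.80). Since RV ⟂ VZ (tangency), |RZ| = √(11.8² + 33.7²) = 35.71 regardless of where V sits on A1. So Z lies on both circle(H, 46.73) and circle(R, 35.71); the above-HQ intersection is Z = (-14.09, 44.56). V is the foot of the tangent from Z: V = (-16.53, 10.94).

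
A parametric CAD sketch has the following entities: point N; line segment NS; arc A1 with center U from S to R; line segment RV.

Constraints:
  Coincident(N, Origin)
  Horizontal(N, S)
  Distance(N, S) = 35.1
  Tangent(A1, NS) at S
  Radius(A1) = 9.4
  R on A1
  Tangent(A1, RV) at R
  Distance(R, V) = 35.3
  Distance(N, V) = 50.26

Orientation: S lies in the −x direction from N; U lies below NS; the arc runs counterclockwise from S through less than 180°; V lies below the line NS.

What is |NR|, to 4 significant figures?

45.38

Checks: |US| = 9.400 ✓; |UR| = 9.400 ✓; ∠(UR, RV) = 90.00° ✓; |RV| = 35.30 ✓; |NV| = 50.26 ✓.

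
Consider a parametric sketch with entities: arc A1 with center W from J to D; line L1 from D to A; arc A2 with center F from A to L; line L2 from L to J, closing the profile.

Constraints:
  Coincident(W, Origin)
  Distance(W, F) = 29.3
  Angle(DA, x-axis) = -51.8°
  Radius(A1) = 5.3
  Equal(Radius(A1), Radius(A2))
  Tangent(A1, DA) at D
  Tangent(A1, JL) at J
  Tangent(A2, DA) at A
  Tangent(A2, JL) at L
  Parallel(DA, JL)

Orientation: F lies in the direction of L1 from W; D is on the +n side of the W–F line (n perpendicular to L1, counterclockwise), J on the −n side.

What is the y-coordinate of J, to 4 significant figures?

-3.278

The slot axis is L1's direction at -51.8°, so u = (cos -51.8°, sin -51.8°) = (0.6184, -0.7859) and n = (−sin -51.8°, cos -51.8°) = (0.7859, 0.6184). W is at the origin and F lies 29.3 along u from W, so F = 29.3·u = (18.12, -23.03). Tangency of A1 to both parallel lines with radius 5.3 puts D and J at W ± 5.3·n: D = (4.165, 3.278), J = (-4.165, -3.278). So J.y = -3.278.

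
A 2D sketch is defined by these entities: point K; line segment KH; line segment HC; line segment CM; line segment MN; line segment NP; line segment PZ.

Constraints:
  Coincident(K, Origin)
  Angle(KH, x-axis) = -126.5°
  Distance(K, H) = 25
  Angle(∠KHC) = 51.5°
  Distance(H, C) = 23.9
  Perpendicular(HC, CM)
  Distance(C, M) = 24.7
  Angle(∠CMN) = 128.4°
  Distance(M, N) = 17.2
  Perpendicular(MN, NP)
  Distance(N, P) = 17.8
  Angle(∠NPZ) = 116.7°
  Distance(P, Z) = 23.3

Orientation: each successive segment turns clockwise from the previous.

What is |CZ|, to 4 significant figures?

14.73

MN is perpendicular to NP, so NP runs at -126.6°; with |NP| = 17.8, P = (5.998, -15.16). ∠NPZ = 116.7° gives PZ at 170.1° from the x-axis; with |PZ| = 23.3, Z = (-16.96, -11.16). Then |CZ| = |Z − C| = 14.73.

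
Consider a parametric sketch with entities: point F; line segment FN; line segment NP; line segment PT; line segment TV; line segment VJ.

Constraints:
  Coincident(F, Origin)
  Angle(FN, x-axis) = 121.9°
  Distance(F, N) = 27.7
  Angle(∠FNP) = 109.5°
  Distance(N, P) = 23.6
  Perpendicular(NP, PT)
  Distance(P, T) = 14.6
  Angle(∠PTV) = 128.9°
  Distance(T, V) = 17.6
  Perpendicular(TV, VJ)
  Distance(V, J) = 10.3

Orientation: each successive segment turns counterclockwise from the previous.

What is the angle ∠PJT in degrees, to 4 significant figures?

32.61°

F is at the origin; FN runs at 121.9° with length 27.7, so N = (-14.64, 23.52). ∠FNP = 109.5° gives NP at -167.6° from the x-axis; with |NP| = 23.6, P = (-37.69, 18.45). NP ⟂ PT, so PT runs at -77.60°; with |PT| = 14.6, T = (-34.55, 4.189). ∠PTV = 128.9° gives TV at -26.50° from the x-axis; with |TV| = 17.6, V = (-18.80, -3.664). The perpendicularity gives VJ at right angles to TV, so VJ runs at 63.50°; with |VJ| = 10.3, J = (-14.21, 5.554). Then cos ∠PJT = JP·JT / (|JP||JT|), giving 32.61°.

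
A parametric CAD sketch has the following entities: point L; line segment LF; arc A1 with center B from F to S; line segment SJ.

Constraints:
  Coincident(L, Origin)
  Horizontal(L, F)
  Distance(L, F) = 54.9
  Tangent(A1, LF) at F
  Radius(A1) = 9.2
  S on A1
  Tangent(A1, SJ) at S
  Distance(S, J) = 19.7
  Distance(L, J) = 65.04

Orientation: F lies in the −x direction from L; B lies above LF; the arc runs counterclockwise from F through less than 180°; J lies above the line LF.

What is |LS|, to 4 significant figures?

49.07

Checks: |BS| = 9.200 ✓; ∠(BS, SJ) = 90.00° ✓; |SJ| = 19.70 ✓; |LJ| = 65.04 ✓.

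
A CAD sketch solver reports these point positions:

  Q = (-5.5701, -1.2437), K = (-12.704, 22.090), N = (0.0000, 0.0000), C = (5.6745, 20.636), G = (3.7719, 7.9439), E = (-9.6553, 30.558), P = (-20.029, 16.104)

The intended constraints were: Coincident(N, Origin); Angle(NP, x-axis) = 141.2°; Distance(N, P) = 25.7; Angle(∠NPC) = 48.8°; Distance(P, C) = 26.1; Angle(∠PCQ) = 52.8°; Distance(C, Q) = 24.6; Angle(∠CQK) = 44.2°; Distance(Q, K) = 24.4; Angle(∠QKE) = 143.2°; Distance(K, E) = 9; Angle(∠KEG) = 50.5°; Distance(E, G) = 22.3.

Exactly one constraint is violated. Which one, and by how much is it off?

Distance(E, G) = 22.3 — off by 4.00.

N = (0.00, 0.00) ✓; NP at 141.2° ✓; |NP| = 25.70 ✓; ∠NPC = 48.80° ✓; |PC| = 26.10 ✓; ∠PCQ = 52.80° ✓; |CQ| = 24.60 ✓; ∠CQK = 44.20° ✓; |QK| = 24.40 ✓; ∠QKE = 143.2° ✓; |KE| = 9.000 ✓; ∠KEG = 50.50° ✓; |EG| = 26.30 ✗.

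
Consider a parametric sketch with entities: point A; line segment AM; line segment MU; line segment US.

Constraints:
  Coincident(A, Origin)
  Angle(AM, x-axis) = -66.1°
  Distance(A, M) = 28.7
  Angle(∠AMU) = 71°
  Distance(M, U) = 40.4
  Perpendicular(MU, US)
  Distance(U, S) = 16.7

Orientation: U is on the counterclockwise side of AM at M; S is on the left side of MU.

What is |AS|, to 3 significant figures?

32.8

A is at the origin; AM runs at -66.1° with length 28.7, so M = 28.7·(cos -66.1°, sin -66.1°) = (11.6, -26.2). ∠AMU = 71.0°, so MU runs at -66.1° + (180° − 71.0°) = 42.9° from the x-axis; with |MU| = 40.4, U = M + 40.4·(cos 42.9°, sin 42.9°) = (41.2, 1.26). MU ⟂ US; with |US| = 16.7 on the left of MU, S = U + 16.7·(-0.681, 0.733) = (29.9, 13.5). Then |AS| = |S − A| = 32.8.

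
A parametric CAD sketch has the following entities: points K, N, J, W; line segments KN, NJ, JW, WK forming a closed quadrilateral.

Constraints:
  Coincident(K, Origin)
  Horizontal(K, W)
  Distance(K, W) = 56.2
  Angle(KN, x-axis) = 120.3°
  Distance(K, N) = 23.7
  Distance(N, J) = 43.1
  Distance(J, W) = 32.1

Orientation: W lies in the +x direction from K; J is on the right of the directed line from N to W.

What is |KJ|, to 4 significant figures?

24.41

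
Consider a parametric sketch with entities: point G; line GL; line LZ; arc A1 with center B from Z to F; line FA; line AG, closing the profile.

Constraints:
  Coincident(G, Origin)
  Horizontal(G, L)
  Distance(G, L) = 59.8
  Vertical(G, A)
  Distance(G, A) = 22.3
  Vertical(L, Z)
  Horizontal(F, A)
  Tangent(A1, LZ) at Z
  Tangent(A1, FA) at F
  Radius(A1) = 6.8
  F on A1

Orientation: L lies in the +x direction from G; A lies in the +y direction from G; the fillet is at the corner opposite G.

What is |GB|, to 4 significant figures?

55.22

G is at the origin; GL is horizontal with |GL| = 59.8 and L on the +x side, so L = (59.80, 0.000). G and A share the same x with |GA| = 22.3 and A on the +y side, so A = (0.000, 22.30). The virtual corner opposite G is at (59.80, 22.30). Since A1 is tangent to LZ there, BZ ⟂ LZ and A1 meets FA tangentially, so BF is at right angles to FA, with radius 6.8, so the center B sits 6.8 in from both sides at B = (53.00, 15.50). Then |GB| = |B − G| = 55.22.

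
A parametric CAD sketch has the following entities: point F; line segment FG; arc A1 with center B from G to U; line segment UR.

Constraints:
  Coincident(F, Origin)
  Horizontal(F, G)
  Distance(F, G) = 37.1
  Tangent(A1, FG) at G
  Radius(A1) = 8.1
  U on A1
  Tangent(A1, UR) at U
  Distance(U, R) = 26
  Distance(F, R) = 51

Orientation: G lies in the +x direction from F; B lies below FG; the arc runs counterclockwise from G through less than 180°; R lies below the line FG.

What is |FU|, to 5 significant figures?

31.134

F is at the origin; F and G share the same y with |FG| = 37.1 and G on the +x side, so G = (37.100, 0.0000). A1 meets FG tangentially, so BG is at right angles to FG, so B = G + (0, -8.1) = (37.100, -8.1000). Since BU ⟂ UR (tangency), |BR| = √(8.1² + 26.0²) = 27.233 regardless of where U sits on A1. So R lies on both circle(F, 51.0) and circle(B, 27.233); the below-FG intersection is R = (36.780, -35.331). U is the foot of the tangent from R: U = (29.339, -10.418).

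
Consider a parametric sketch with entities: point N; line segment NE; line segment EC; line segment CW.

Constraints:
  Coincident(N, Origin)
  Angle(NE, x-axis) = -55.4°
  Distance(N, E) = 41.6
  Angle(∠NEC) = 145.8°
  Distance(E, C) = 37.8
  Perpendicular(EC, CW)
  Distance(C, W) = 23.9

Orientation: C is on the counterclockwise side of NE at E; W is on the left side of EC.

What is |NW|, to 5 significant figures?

72.208

N is at the origin; NE runs at -55.4° with length 41.6, so E = 41.6·(cos -55.4°, sin -55.4°) = (23.622, -34.242). ∠NEC = 145.8°, so EC runs at -55.4° + (180° − 145.8°) = -21.200° from the x-axis; with |EC| = 37.8, C = E + 37.8·(cos -21.200°, sin -21.200°) = (58.864, -47.912). The perpendicularity gives CW at right angles to EC; with |CW| = 23.9 on the left of EC, W = C + 23.9·(0.36162, 0.93232) = (67.507, -25.629). Then |NW| = |W − N| = 72.208.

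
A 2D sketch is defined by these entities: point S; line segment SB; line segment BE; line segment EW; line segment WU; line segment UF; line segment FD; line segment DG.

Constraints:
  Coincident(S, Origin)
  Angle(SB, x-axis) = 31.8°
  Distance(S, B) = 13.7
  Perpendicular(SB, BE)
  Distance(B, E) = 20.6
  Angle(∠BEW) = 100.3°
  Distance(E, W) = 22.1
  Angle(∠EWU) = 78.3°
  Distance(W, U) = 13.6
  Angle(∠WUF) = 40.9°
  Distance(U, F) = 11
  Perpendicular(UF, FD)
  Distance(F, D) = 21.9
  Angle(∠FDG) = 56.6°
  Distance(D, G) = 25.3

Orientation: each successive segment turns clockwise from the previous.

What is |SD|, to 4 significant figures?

37.74

S is at the origin; SB runs at 31.8° with length 13.7, so B = (11.64, 7.219). The perpendicularity gives BE at right angles to SB, so BE runs at -58.20°; with |BE| = 20.6, E = (22.50, -10.29). ∠BEW = 100.3° gives EW at -137.9° from the x-axis; with |EW| = 22.1, W = (6.101, -25.10). ∠EWU = 78.3° gives WU at 120.4° from the x-axis; with |WU| = 13.6, U = (-0.7809, -13.37). ∠WUF = 40.9° gives UF at -18.70° from the x-axis; with |UF| = 11.0, F = (9.638, -16.90). UF ⟂ FD, so FD runs at -108.7°; with |FD| = 21.9, D = (2.617, -37.65). Then |SD| = |D − S| = 37.74.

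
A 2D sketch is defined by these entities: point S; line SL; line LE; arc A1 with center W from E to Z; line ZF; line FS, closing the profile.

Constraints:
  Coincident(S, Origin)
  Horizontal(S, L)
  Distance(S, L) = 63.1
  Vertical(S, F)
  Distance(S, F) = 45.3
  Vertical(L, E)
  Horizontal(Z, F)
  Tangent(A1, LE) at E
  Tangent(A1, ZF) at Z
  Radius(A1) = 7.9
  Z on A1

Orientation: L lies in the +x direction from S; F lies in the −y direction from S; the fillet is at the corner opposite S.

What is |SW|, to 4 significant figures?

66.68

S is at the origin; S and L share the same y with |SL| = 63.1 and L on the +x side, so L = (63.10, 0.000). SF is vertical with |SF| = 45.3 and F on the −y side, so F = (0.000, -45.30). The virtual corner opposite S is at (63.10, -45.30). The tangent condition forces WE to be normal to LE and since A1 is tangent to ZF there, WZ ⟂ ZF, with radius 7.9, so the center W sits 7.9 in from both sides at W = (55.20, -37.40). Then |SW| = |W − S| = 66.68.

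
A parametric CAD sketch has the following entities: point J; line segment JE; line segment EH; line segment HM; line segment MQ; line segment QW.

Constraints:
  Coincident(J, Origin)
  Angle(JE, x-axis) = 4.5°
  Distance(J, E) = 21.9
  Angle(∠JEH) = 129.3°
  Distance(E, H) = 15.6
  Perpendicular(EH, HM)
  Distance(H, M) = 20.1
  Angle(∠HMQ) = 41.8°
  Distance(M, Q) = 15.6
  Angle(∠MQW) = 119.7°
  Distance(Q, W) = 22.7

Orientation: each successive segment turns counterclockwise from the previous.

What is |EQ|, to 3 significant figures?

9.94

J is at the origin; JE runs at 4.5° with length 21.9, so E = (21.8, 1.72). ∠JEH = 129.3° gives EH at 55.2° from the x-axis; with |EH| = 15.6, H = (30.7, 14.5). The perpendicularity gives HM at right angles to EH, so HM runs at 145°; with |HM| = 20.1, M = (14.2, 26.0). ∠HMQ = 41.8° gives MQ at -76.6° from the x-axis; with |MQ| = 15.6, Q = (17.8, 10.8). Then |EQ| = |Q − E| = 9.94.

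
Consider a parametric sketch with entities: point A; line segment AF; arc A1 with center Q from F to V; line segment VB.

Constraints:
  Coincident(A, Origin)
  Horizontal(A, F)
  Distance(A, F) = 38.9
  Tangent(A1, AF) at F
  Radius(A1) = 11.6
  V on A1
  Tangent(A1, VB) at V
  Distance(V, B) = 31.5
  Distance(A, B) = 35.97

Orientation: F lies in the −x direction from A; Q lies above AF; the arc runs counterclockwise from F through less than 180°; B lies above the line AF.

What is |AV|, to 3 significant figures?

29.4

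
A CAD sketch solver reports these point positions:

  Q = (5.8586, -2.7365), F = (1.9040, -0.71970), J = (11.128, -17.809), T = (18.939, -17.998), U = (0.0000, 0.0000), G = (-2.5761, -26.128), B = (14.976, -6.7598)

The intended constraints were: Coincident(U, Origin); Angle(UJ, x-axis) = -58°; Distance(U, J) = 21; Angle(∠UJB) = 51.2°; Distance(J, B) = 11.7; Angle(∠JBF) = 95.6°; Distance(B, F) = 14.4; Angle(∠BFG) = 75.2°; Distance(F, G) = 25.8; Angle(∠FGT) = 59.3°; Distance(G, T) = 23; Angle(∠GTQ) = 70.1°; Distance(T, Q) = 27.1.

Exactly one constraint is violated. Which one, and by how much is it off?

Distance(T, Q) = 27.1 — off by 7.00.

U = (0.00, 0.00) ✓; UJ at -58.00° ✓; |UJ| = 21.00 ✓; ∠UJB = 51.20° ✓; |JB| = 11.70 ✓; ∠JBF = 95.60° ✓; |BF| = 14.40 ✓; ∠BFG = 75.20° ✓; |FG| = 25.80 ✓; ∠FGT = 59.30° ✓; |GT| = 23.00 ✓; ∠GTQ = 70.10° ✓; |TQ| = 20.10 ✗.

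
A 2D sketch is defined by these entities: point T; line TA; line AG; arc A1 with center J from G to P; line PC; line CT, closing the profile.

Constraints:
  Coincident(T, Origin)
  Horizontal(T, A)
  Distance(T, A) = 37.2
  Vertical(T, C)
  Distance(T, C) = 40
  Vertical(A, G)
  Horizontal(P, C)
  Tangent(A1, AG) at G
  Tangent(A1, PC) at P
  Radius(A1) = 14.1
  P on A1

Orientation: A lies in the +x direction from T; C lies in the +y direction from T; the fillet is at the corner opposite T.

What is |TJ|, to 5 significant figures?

34.705

T is at the origin; T and A share the same y with |TA| = 37.2 and A on the +x side, so A = (37.200, 0.0000). TC is vertical with |TC| = 40.0 and C on the +y side, so C = (0.0000, 40.000). The virtual corner opposite T is at (37.200, 40.000). The tangent condition forces JG to be normal to AG and A1 meets PC tangentially, so JP is at right angles to PC, with radius 14.1, so the center J sits 14.1 in from both sides at J = (23.100, 25.900). Then |TJ| = |J − T| = 34.705.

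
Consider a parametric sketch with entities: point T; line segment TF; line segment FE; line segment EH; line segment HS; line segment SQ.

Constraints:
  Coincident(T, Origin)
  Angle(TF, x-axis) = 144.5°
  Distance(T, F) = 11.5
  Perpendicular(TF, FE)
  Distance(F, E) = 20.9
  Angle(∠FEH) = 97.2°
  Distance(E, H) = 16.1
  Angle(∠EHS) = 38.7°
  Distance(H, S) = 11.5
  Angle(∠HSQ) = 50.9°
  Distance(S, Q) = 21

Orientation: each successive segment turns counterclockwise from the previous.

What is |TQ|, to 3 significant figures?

36.0

T is at the origin; TF runs at 144.5° with length 11.5, so F = (-9.36, 6.68). TF ⟂ FE, so FE runs at -126°; with |FE| = 20.9, E = (-21.5, -10.3). ∠FEH = 97.2° gives EH at -42.7° from the x-axis; with |EH| = 16.1, H = (-9.67, -21.3). ∠EHS = 38.7° gives HS at 98.6° from the x-axis; with |HS| = 11.5, S = (-11.4, -9.88). ∠HSQ = 50.9° gives SQ at -132° from the x-axis; with |SQ| = 21.0, Q = (-25.5, -25.4). Then |TQ| = |Q − T| = 36.0.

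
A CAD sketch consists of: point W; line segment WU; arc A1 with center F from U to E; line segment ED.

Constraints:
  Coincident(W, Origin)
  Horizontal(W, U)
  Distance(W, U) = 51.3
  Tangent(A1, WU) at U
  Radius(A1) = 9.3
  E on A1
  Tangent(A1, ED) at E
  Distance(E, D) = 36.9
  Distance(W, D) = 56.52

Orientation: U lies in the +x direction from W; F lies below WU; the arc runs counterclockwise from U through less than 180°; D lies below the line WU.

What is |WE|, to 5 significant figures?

42.836

Checks: |WU| = 51.30 ✓; |FE| = 9.300 ✓; ∠(FE, ED) = 90.00° ✓; |ED| = 36.90 ✓; |WD| = 56.52 ✓.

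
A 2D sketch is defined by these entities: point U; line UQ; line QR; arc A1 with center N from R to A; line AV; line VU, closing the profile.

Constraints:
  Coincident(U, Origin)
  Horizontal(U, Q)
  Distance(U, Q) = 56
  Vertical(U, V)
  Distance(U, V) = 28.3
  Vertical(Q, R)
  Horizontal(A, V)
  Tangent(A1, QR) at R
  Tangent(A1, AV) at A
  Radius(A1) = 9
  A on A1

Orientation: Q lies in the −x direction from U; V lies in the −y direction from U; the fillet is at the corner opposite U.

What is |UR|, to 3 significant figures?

59.2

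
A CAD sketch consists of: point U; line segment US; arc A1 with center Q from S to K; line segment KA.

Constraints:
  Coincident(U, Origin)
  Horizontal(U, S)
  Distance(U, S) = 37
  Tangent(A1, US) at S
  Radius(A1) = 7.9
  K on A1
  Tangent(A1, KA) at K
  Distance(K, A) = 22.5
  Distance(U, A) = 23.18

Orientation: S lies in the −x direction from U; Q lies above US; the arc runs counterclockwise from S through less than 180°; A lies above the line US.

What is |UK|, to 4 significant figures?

31.67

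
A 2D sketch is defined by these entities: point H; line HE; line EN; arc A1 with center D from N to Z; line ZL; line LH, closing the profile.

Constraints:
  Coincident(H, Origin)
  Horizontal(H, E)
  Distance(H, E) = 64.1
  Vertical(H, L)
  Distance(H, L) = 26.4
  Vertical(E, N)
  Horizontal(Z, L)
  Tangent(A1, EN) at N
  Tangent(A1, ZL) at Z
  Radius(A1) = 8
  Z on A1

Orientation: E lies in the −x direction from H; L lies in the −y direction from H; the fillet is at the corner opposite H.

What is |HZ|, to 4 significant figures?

62.00

H is at the origin; H and E share the same y with |HE| = 64.1 and E on the −x side, so E = (-64.10, 0.000). HL is vertical with |HL| = 26.4 and L on the −y side, so L = (0.000, -26.40). The virtual corner opposite H is at (-64.10, -26.40). A1 meets EN tangentially, so DN is at right angles to EN and tangency of A1 to ZL means the radius DZ is perpendicular to ZL, with radius 8.0, so the center D sits 8.0 in from both sides at D = (-56.10, -18.40). That places the tangent points at N = (-64.10, -18.40) on EN and Z = (-56.10, -26.40) on ZL. Then |HZ| = |Z − H| = 62.00.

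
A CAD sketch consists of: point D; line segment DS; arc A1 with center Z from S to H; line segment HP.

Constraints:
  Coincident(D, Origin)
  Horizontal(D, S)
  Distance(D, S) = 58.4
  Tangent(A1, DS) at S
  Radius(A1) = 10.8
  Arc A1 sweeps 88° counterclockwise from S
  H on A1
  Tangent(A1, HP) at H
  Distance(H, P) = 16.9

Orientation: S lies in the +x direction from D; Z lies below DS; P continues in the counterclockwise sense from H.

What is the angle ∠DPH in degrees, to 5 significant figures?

61.847°

D is at the origin; D and S share the same y with |DS| = 58.4 and S on the +x side, so S = (58.400, 0.0000). A1 meets DS tangentially, so ZS is at right angles to DS, so Z = S + (0, -10.8) = (58.400, -10.800). On A1, S sits at bearing 90° from Z; an 88° counterclockwise sweep puts H at bearing 178°, so H = Z + 10.8·(cos 178°, sin 178°) = (47.607, -10.423). A1 meets HP tangentially, so ZH is at right angles to HP, so HP runs along (−sin 178°, cos 178°); with |HP| = 16.9, P = (47.017, -27.313). Then cos ∠DPH = PD·PH / (|PD||PH|), giving 61.847°.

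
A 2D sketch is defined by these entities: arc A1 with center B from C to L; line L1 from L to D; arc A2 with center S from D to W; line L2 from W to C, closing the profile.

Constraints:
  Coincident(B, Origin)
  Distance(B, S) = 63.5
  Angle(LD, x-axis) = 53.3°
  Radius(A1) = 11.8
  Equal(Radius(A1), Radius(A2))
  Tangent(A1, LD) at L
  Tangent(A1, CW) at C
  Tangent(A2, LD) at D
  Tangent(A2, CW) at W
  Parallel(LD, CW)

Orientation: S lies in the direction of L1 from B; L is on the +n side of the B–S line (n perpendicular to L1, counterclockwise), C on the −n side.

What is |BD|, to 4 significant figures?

64.59

Tangency of A1 to both parallel lines with radius 11.8 puts L and C at B ± 11.8·n: L = (-9.461, 7.052), C = (9.461, -7.052). Equal radii place D and W the same way about S: D = S + 11.8·n = (28.49, 57.96), W = S − 11.8·n = (47.41, 43.86). Then |BD| = |D − B| = 64.59.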